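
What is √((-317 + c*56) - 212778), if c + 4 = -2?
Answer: I*√213431 ≈ 461.99*I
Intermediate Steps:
c = -6 (c = -4 - 2 = -6)
√((-317 + c*56) - 212778) = √((-317 - 6*56) - 212778) = √((-317 - 336) - 212778) = √(-653 - 212778) = √(-213431) = I*√213431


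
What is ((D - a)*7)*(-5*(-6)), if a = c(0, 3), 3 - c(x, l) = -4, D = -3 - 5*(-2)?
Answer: 0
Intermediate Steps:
D = 7 (D = -3 + 10 = 7)
c(x, l) = 7 (c(x, l) = 3 - 1*(-4) = 3 + 4 = 7)
a = 7
((D - a)*7)*(-5*(-6)) = ((7 - 1*7)*7)*(-5*(-6)) = ((7 - 7)*7)*30 = (0*7)*30 = 0*30 = 0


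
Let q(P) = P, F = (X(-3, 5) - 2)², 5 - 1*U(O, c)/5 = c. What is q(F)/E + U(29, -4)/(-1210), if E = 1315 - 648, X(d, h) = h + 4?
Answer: 5855/161414 ≈ 0.036273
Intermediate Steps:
U(O, c) = 25 - 5*c
X(d, h) = 4 + h
F = 49 (F = ((4 + 5) - 2)² = (9 - 2)² = 7² = 49)
E = 667
q(F)/E + U(29, -4)/(-1210) = 49/667 + (25 - 5*(-4))/(-1210) = 49*(1/667) + (25 + 20)*(-1/1210) = 49/667 + 45*(-1/1210) = 49/667 - 9/242 = 5855/161414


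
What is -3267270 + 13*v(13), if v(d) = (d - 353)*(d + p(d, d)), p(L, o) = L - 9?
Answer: -3342410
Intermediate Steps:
p(L, o) = -9 + L
v(d) = (-353 + d)*(-9 + 2*d) (v(d) = (d - 353)*(d + (-9 + d)) = (-353 + d)*(-9 + 2*d))
-3267270 + 13*v(13) = -3267270 + 13*(3177 - 715*13 + 2*13**2) = -3267270 + 13*(3177 - 9295 + 2*169) = -3267270 + 13*(3177 - 9295 + 338) = -3267270 + 13*(-5780) = -3267270 - 75140 = -3342410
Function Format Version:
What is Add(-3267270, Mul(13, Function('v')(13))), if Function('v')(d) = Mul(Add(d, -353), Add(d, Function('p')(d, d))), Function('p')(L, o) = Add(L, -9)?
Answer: -3342410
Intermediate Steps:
Function('p')(L, o) = Add(-9, L)
Function('v')(d) = Mul(Add(-353, d), Add(-9, Mul(2, d))) (Function('v')(d) = Mul(Add(d, -353), Add(d, Add(-9, d))) = Mul(Add(-353, d), Add(-9, Mul(2, d))))
Add(-3267270, Mul(13, Function('v')(13))) = Add(-3267270, Mul(13, Add(3177, Mul(-715, 13), Mul(2, Pow(13, 2))))) = Add(-3267270, Mul(13, Add(3177, -9295, Mul(2, 169)))) = Add(-3267270, Mul(13, Add(3177, -9295, 338))) = Add(-3267270, Mul(13, -5780)) = Add(-3267270, -75140) = -3342410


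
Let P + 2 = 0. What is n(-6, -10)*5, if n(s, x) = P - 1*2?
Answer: -20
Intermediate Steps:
P = -2 (P = -2 + 0 = -2)
n(s, x) = -4 (n(s, x) = -2 - 1*2 = -2 - 2 = -4)
n(-6, -10)*5 = -4*5 = -20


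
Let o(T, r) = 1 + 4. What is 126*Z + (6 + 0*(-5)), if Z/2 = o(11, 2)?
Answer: 1266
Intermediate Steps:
o(T, r) = 5
Z = 10 (Z = 2*5 = 10)
126*Z + (6 + 0*(-5)) = 126*10 + (6 + 0*(-5)) = 1260 + (6 + 0) = 1260 + 6 = 1266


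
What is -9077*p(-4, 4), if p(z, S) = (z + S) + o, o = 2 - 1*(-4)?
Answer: -54462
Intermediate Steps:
o = 6 (o = 2 + 4 = 6)
p(z, S) = 6 + S + z (p(z, S) = (z + S) + 6 = (S + z) + 6 = 6 + S + z)
-9077*p(-4, 4) = -9077*(6 + 4 - 4) = -9077*6 = -54462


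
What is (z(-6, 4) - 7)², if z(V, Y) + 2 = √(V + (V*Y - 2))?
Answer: 49 - 72*I*√2 ≈ 49.0 - 101.82*I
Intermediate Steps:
z(V, Y) = -2 + √(-2 + V + V*Y) (z(V, Y) = -2 + √(V + (V*Y - 2)) = -2 + √(V + (-2 + V*Y)) = -2 + √(-2 + V + V*Y))
(z(-6, 4) - 7)² = ((-2 + √(-2 - 6 - 6*4)) - 7)² = ((-2 + √(-2 - 6 - 24)) - 7)² = ((-2 + √(-32)) - 7)² = ((-2 + 4*I*√2) - 7)² = (-9 + 4*I*√2)²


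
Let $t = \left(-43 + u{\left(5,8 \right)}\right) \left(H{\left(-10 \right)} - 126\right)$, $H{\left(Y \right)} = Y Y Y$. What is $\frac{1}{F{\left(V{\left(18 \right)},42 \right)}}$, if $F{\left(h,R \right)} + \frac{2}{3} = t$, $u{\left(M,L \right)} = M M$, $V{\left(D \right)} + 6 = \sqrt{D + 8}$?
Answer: $\frac{3}{60802} \approx 4.934 \cdot 10^{-5}$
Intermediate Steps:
$V{\left(D \right)} = -6 + \sqrt{8 + D}$ ($V{\left(D \right)} = -6 + \sqrt{D + 8} = -6 + \sqrt{8 + D}$)
$H{\left(Y \right)} = Y^{3}$ ($H{\left(Y \right)} = Y^{2} Y = Y^{3}$)
$u{\left(M,L \right)} = M^{2}$
$t = 20268$ ($t = \left(-43 + 5^{2}\right) \left(\left(-10\right)^{3} - 126\right) = \left(-43 + 25\right) \left(-1000 - 126\right) = \left(-18\right) \left(-1126\right) = 20268$)
$F{\left(h,R \right)} = \frac{60802}{3}$ ($F{\left(h,R \right)} = - \frac{2}{3} + 20268 = \frac{60802}{3}$)
$\frac{1}{F{\left(V{\left(18 \right)},42 \right)}} = \frac{1}{\frac{60802}{3}} = \frac{3}{60802}$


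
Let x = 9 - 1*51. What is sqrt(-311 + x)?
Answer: I*sqrt(353) ≈ 18.788*I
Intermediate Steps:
x = -42 (x = 9 - 51 = -42)
sqrt(-311 + x) = sqrt(-311 - 42) = sqrt(-353) = I*sqrt(353)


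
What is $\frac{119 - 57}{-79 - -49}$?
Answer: $- \frac{31}{15} \approx -2.0667$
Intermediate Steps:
$\frac{119 - 57}{-79 - -49} = \frac{62}{-79 + 49} = \frac{62}{-30} = 62 \left(- \frac{1}{30}\right) = - \frac{31}{15}$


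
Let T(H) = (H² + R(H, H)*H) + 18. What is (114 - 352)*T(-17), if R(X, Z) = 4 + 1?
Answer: -52836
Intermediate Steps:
R(X, Z) = 5
T(H) = 18 + H² + 5*H (T(H) = (H² + 5*H) + 18 = 18 + H² + 5*H)
(114 - 352)*T(-17) = (114 - 352)*(18 + (-17)² + 5*(-17)) = -238*(18 + 289 - 85) = -238*222 = -52836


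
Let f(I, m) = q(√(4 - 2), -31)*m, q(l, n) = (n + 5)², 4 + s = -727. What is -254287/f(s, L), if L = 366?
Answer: -254287/247416 ≈ -1.0278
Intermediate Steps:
s = -731 (s = -4 - 727 = -731)
q(l, n) = (5 + n)²
f(I, m) = 676*m (f(I, m) = (5 - 31)²*m = (-26)²*m = 676*m)
-254287/f(s, L) = -254287/(676*366) = -254287/247416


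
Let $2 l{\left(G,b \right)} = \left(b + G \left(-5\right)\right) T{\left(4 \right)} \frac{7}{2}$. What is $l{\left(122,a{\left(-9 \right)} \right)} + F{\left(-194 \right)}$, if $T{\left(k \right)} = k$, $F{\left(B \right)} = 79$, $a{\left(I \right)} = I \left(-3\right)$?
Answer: $-4002$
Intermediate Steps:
$a{\left(I \right)} = - 3 I$
$l{\left(G,b \right)} = - 35 G + 7 b$ ($l{\left(G,b \right)} = \frac{\left(b + G \left(-5\right)\right) 4 \cdot \frac{7}{2}}{2} = \frac{\left(b - 5 G\right) 4 \cdot 7 \cdot \frac{1}{2}}{2} = \frac{\left(- 20 G + 4 b\right) \frac{7}{2}}{2} = \frac{- 70 G + 14 b}{2} = - 35 G + 7 b$)
$l{\left(122,a{\left(-9 \right)} \right)} + F{\left(-194 \right)} = \left(\left(-35\right) 122 + 7 \left(\left(-3\right) \left(-9\right)\right)\right) + 79 = \left(-4270 + 7 \cdot 27\right) + 79 = \left(-4270 + 189\right) + 79 = -4081 + 79 = -4002$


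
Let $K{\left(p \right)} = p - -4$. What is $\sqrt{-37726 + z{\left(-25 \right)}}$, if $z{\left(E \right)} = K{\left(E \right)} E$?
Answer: $i \sqrt{37201} \approx 192.88 i$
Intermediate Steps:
$K{\left(p \right)} = 4 + p$ ($K{\left(p \right)} = p + 4 = 4 + p$)
$z{\left(E \right)} = E \left(4 + E\right)$ ($z{\left(E \right)} = \left(4 + E\right) E = E \left(4 + E\right)$)
$\sqrt{-37726 + z{\left(-25 \right)}} = \sqrt{-37726 - 25 \left(4 - 25\right)} = \sqrt{-37726 - -525} = \sqrt{-37726 + 525} = \sqrt{-37201} = i \sqrt{37201}$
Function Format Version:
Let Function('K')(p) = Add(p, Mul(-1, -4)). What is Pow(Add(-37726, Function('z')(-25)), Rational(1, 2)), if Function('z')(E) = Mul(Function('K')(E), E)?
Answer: Mul(I, Pow(37201, Rational(1, 2))) ≈ Mul(192.88, I)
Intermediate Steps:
Function('K')(p) = Add(4, p) (Function('K')(p) = Add(p, 4) = Add(4, p))
Function('z')(E) = Mul(E, Add(4, E)) (Function('z')(E) = Mul(Add(4, E), E) = Mul(E, Add(4, E)))
Pow(Add(-37726, Function('z')(-25)), Rational(1, 2)) = Pow(Add(-37726, Mul(-25, Add(4, -25))), Rational(1, 2)) = Pow(Add(-37726, Mul(-25, -21)), Rational(1, 2)) = Pow(Add(-37726, 525), Rational(1, 2)) = Pow(-37201, Rational(1, 2)) = Mul(I, Pow(37201, Rational(1, 2)))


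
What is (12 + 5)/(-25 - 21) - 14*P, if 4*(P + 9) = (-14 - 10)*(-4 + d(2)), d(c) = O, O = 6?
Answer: 13507/46 ≈ 293.63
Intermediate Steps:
d(c) = 6
P = -21 (P = -9 + ((-14 - 10)*(-4 + 6))/4 = -9 + (-24*2)/4 = -9 + (¼)*(-48) = -9 - 12 = -21)
(12 + 5)/(-25 - 21) - 14*P = (12 + 5)/(-25 - 21) - 14*(-21) = 17/(-46) + 294 = 17*(-1/46) + 294 = -17/46 + 294 = 13507/46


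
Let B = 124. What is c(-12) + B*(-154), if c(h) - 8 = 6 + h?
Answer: -19094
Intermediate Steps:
c(h) = 14 + h (c(h) = 8 + (6 + h) = 14 + h)
c(-12) + B*(-154) = (14 - 12) + 124*(-154) = 2 - 19096 = -19094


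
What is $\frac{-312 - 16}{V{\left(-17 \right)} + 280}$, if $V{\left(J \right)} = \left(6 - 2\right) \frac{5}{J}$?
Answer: $- \frac{1394}{1185} \approx -1.1764$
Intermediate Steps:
$V{\left(J \right)} = \frac{20}{J}$ ($V{\left(J \right)} = 4 \frac{5}{J} = \frac{20}{J}$)
$\frac{-312 - 16}{V{\left(-17 \right)} + 280} = \frac{-312 - 16}{\frac{20}{-17} + 280} = - \frac{328}{20 \left(- \frac{1}{17}\right) + 280} = - \frac{328}{- \frac{20}{17} + 280} = - \frac{328}{\frac{4740}{17}} = \left(-328\right) \frac{17}{4740} = - \frac{1394}{1185}$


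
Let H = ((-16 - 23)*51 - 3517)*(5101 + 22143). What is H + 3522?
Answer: -150001942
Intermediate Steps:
H = -150005464 (H = (-39*51 - 3517)*27244 = (-1989 - 3517)*27244 = -5506*27244 = -150005464)
H + 3522 = -150005464 + 3522 = -150001942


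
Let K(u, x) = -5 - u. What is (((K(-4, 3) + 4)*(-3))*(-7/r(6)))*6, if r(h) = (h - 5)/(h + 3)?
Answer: 3402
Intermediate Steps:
r(h) = (-5 + h)/(3 + h)
(((K(-4, 3) + 4)*(-3))*(-7/r(6)))*6 = ((((-5 - 1*(-4)) + 4)*(-3))*(-7*(3 + 6)/(-5 + 6)))*6 = ((((-5 + 4) + 4)*(-3))*(-7/(1/9)))*6 = (((-1 + 4)*(-3))*(-7/((⅑)*1)))*6 = ((3*(-3))*(-7/⅑))*6 = -(-63)*9*6 = -9*(-63)*6 = 567*6 = 3402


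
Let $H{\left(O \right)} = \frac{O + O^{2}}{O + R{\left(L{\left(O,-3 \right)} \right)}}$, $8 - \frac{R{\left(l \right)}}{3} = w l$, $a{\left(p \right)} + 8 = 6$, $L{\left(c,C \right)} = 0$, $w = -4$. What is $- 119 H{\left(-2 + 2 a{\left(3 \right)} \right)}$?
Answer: $- \frac{595}{3} \approx -198.33$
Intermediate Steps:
$a{\left(p \right)} = -2$ ($a{\left(p \right)} = -8 + 6 = -2$)
$R{\left(l \right)} = 24 + 12 l$ ($R{\left(l \right)} = 24 - 3 \left(- 4 l\right) = 24 + 12 l$)
$H{\left(O \right)} = \frac{O + O^{2}}{24 + O}$ ($H{\left(O \right)} = \frac{O + O^{2}}{O + \left(24 + 12 \cdot 0\right)} = \frac{O + O^{2}}{O + \left(24 + 0\right)} = \frac{O + O^{2}}{O + 24} = \frac{O + O^{2}}{24 + O}$)
$- 119 H{\left(-2 + 2 a{\left(3 \right)} \right)} = - 119 \frac{\left(-2 + 2 \left(-2\right)\right) \left(1 + \left(-2 + 2 \left(-2\right)\right)\right)}{24 + \left(-2 + 2 \left(-2\right)\right)} = - 119 \frac{\left(-2 - 4\right) \left(1 - 6\right)}{24 - 6} = - 119 \left(- \frac{6 \left(1 - 6\right)}{24 - 6}\right) = - 119 \left(\left(-6\right) \frac{1}{18} \left(-5\right)\right) = \left(-119\right) \frac{5}{3} = - \frac{595}{3}$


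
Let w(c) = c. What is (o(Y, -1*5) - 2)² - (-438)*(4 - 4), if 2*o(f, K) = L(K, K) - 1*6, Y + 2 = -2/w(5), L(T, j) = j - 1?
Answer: 64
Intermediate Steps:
L(T, j) = -1 + j
Y = -12/5 (Y = -2 - 2/5 = -2 - 2*⅕ = -2 - ⅖ = -12/5 ≈ -2.4000)
o(f, K) = -7/2 + K/2 (o(f, K) = ((-1 + K) - 1*6)/2 = ((-1 + K) - 6)/2 = (-7 + K)/2 = -7/2 + K/2)
(o(Y, -1*5) - 2)² - (-438)*(4 - 4) = ((-7/2 + (-1*5)/2) - 2)² - (-438)*(4 - 4) = ((-7/2 + (½)*(-5)) - 2)² - (-438)*0 = ((-7/2 - 5/2) - 2)² - 73*0 = (-6 - 2)² + 0 = (-8)² + 0 = 64 + 0 = 64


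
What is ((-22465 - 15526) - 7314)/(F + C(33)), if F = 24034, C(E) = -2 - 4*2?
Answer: -3485/1848 ≈ -1.8858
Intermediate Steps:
C(E) = -10 (C(E) = -2 - 8 = -10)
((-22465 - 15526) - 7314)/(F + C(33)) = ((-22465 - 15526) - 7314)/(24034 - 10) = (-37991 - 7314)/24024 = -45305*1/24024 = -3485/1848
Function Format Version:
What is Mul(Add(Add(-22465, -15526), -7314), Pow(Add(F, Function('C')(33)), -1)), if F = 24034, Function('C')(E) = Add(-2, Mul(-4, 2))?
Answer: Rational(-3485, 1848) ≈ -1.8858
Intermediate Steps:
Function('C')(E) = -10 (Function('C')(E) = Add(-2, -8) = -10)
Mul(Add(Add(-22465, -15526), -7314), Pow(Add(F, Function('C')(33)), -1)) = Mul(Add(Add(-22465, -15526), -7314), Pow(Add(24034, -10), -1)) = Mul(Add(-37991, -7314), Pow(24024, -1)) = Mul(-45305, Rational(1, 24024)) = Rational(-3485, 1848)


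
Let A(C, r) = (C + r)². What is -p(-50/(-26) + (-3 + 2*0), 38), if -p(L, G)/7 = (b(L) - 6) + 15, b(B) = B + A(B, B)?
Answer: 14861/169 ≈ 87.935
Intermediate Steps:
b(B) = B + 4*B² (b(B) = B + (B + B)² = B + (2*B)² = B + 4*B²)
p(L, G) = -63 - 7*L*(1 + 4*L) (p(L, G) = -7*((L*(1 + 4*L) - 6) + 15) = -7*((-6 + L*(1 + 4*L)) + 15) = -7*(9 + L*(1 + 4*L)) = -63 - 7*L*(1 + 4*L))
-p(-50/(-26) + (-3 + 2*0), 38) = -(-63 - 28*(-50/(-26) + (-3 + 2*0))² - 7*(-50/(-26) + (-3 + 2*0))) = -(-63 - 28*(-50*(-1/26) + (-3 + 0))² - 7*(-50*(-1/26) + (-3 + 0))) = -(-63 - 28*(25/13 - 3)² - 7*(25/13 - 3)) = -(-63 - 28*(-14/13)² - 7*(-14/13)) = -(-63 - 28*196/169 + 98/13) = -(-63 - 5488/169 + 98/13) = -1*(-14861/169) = 14861/169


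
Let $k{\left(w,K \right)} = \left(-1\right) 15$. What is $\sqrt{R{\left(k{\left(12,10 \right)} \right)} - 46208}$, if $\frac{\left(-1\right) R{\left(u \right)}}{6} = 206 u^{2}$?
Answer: $2 i \sqrt{81077} \approx 569.48 i$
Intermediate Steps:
$k{\left(w,K \right)} = -15$
$R{\left(u \right)} = - 1236 u^{2}$ ($R{\left(u \right)} = - 6 \cdot 206 u^{2} = - 1236 u^{2}$)
$\sqrt{R{\left(k{\left(12,10 \right)} \right)} - 46208} = \sqrt{- 1236 \left(-15\right)^{2} - 46208} = \sqrt{\left(-1236\right) 225 - 46208} = \sqrt{-278100 - 46208} = \sqrt{-324308} = 2 i \sqrt{81077}$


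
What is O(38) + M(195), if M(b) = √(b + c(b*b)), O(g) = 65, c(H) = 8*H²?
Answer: 65 + √11567205195 ≈ 1.0762e+5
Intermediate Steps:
M(b) = √(b + 8*b⁴) (M(b) = √(b + 8*(b*b)²) = √(b + 8*(b²)²) = √(b + 8*b⁴))
O(38) + M(195) = 65 + √(195 + 8*195⁴) = 65 + √(195 + 8*1445900625) = 65 + √(195 + 11567205000) = 65 + √11567205195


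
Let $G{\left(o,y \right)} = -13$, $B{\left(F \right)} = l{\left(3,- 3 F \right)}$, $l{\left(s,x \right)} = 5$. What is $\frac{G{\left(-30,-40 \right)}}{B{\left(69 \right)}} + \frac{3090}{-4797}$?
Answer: $- \frac{25937}{7995} \approx -3.2442$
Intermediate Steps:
$B{\left(F \right)} = 5$
$\frac{G{\left(-30,-40 \right)}}{B{\left(69 \right)}} + \frac{3090}{-4797} = - \frac{13}{5} + \frac{3090}{-4797} = \left(-13\right) \frac{1}{5} + 3090 \left(- \frac{1}{4797}\right) = - \frac{13}{5} - \frac{1030}{1599} = - \frac{25937}{7995}$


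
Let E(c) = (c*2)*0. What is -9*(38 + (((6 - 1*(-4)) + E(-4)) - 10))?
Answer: -342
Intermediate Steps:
E(c) = 0 (E(c) = (2*c)*0 = 0)
-9*(38 + (((6 - 1*(-4)) + E(-4)) - 10)) = -9*(38 + (((6 - 1*(-4)) + 0) - 10)) = -9*(38 + (((6 + 4) + 0) - 10)) = -9*(38 + ((10 + 0) - 10)) = -9*(38 + (10 - 10)) = -9*(38 + 0) = -9*38 = -342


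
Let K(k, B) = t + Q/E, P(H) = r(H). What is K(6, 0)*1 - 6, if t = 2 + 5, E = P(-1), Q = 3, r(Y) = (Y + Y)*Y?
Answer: 5/2 ≈ 2.5000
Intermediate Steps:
r(Y) = 2*Y² (r(Y) = (2*Y)*Y = 2*Y²)
P(H) = 2*H²
E = 2 (E = 2*(-1)² = 2*1 = 2)
t = 7
K(k, B) = 17/2 (K(k, B) = 7 + 3/2 = 17/2)
K(6, 0)*1 - 6 = (17/2)*1 - 6 = 17/2 - 6 = 5/2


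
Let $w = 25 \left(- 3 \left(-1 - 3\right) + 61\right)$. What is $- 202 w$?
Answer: $-368650$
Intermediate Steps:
$w = 1825$ ($w = 25 \left(\left(-3\right) \left(-4\right) + 61\right) = 25 \left(12 + 61\right) = 25 \cdot 73 = 1825$)
$- 202 w = \left(-202\right) 1825 = -368650$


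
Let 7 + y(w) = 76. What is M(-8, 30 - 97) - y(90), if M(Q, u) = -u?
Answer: -2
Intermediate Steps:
y(w) = 69 (y(w) = -7 + 76 = 69)
M(-8, 30 - 97) - y(90) = -(30 - 97) - 1*69 = -1*(-67) - 69 = 67 - 69 = -2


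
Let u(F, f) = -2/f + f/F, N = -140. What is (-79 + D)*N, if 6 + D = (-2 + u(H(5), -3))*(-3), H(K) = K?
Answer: 11088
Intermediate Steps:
D = -1/5 (D = -6 + (-2 + (-2/(-3) - 3/5))*(-3) = -6 + (-2 + (-2*(-1/3) - 3*1/5))*(-3) = -6 + (-2 + (2/3 - 3/5))*(-3) = -6 + (-2 + 1/15)*(-3) = -6 - 29/15*(-3) = -6 + 29/5 = -1/5 ≈ -0.20000)
(-79 + D)*N = (-79 - 1/5)*(-140) = -396/5*(-140) = 11088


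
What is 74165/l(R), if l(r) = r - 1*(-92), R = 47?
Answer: 74165/139 ≈ 533.56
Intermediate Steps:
l(r) = 92 + r (l(r) = r + 92 = 92 + r)
74165/l(R) = 74165/(92 + 47) = 74165/139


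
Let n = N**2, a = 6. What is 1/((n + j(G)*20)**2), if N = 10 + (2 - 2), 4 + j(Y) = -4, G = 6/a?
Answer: 1/3600 ≈ 0.00027778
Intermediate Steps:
G = 1 (G = 6/6 = 6*(1/6) = 1)
j(Y) = -8 (j(Y) = -4 - 4 = -8)
N = 10 (N = 10 + 0 = 10)
n = 100 (n = 10**2 = 100)
1/((n + j(G)*20)**2) = 1/((100 - 8*20)**2) = 1/((100 - 160)**2) = 1/((-60)**2) = 1/3600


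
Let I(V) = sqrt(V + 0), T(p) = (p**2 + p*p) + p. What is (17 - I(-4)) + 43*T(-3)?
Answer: 662 - 2*I ≈ 662.0 - 2.0*I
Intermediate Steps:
T(p) = p + 2*p**2 (T(p) = (p**2 + p**2) + p = 2*p**2 + p = p + 2*p**2)
I(V) = sqrt(V)
(17 - I(-4)) + 43*T(-3) = (17 - sqrt(-4)) + 43*(-3*(1 + 2*(-3))) = (17 - 2*I) + 43*(-3*(1 - 6)) = (17 - 2*I) + 43*(-3*(-5)) = (17 - 2*I) + 43*15 = (17 - 2*I) + 645 = 662 - 2*I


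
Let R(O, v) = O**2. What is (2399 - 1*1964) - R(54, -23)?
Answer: -2481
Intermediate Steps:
(2399 - 1*1964) - R(54, -23) = (2399 - 1*1964) - 1*54**2 = (2399 - 1964) - 1*2916 = 435 - 2916 = -2481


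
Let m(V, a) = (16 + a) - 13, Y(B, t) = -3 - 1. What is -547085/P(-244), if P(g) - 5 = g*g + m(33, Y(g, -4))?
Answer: -109417/11908 ≈ -9.1885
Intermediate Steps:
Y(B, t) = -4
m(V, a) = 3 + a
P(g) = 4 + g² (P(g) = 5 + (g*g + (3 - 4)) = 5 + (g² - 1) = 5 + (-1 + g²) = 4 + g²)
-547085/P(-244) = -547085/(4 + (-244)²) = -547085/(4 + 59536) = -547085/59540 = -547085*1/59540 = -109417/11908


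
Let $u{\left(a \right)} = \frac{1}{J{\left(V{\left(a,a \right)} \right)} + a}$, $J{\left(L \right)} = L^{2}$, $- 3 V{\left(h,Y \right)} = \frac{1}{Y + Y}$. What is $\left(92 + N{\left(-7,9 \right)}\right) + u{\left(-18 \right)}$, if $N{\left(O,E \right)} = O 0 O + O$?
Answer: $\frac{17834171}{209951} \approx 84.944$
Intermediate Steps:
$V{\left(h,Y \right)} = - \frac{1}{6 Y}$ ($V{\left(h,Y \right)} = - \frac{1}{3 \left(Y + Y\right)} = - \frac{1}{3 \cdot 2 Y} = - \frac{\frac{1}{2} \frac{1}{Y}}{3} = - \frac{1}{6 Y}$)
$N{\left(O,E \right)} = O$ ($N{\left(O,E \right)} = 0 O + O = 0 + O = O$)
$u{\left(a \right)} = \frac{1}{a + \frac{1}{36 a^{2}}}$ ($u{\left(a \right)} = \frac{1}{\left(- \frac{1}{6 a}\right)^{2} + a} = \frac{1}{\frac{1}{36 a^{2}} + a} = \frac{1}{a + \frac{1}{36 a^{2}}}$)
$\left(92 + N{\left(-7,9 \right)}\right) + u{\left(-18 \right)} = \left(92 - 7\right) + \frac{36 \left(-18\right)^{2}}{1 + 36 \left(-18\right)^{3}} = 85 + 36 \cdot 324 \frac{1}{1 + 36 \left(-5832\right)} = 85 + 36 \cdot 324 \frac{1}{1 - 209952} = 85 + 36 \cdot 324 \frac{1}{-209951} = 85 + 36 \cdot 324 \left(- \frac{1}{209951}\right) = 85 - \frac{11664}{209951} = \frac{17834171}{209951}$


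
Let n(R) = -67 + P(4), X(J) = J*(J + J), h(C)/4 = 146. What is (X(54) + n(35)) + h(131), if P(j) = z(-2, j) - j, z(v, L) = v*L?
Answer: 6337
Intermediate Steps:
z(v, L) = L*v
h(C) = 584 (h(C) = 4*146 = 584)
P(j) = -3*j (P(j) = j*(-2) - j = -2*j - j = -3*j)
X(J) = 2*J**2 (X(J) = J*(2*J) = 2*J**2)
n(R) = -79 (n(R) = -67 - 3*4 = -67 - 12 = -79)
(X(54) + n(35)) + h(131) = (2*54**2 - 79) + 584 = (2*2916 - 79) + 584 = (5832 - 79) + 584 = 5753 + 584 = 6337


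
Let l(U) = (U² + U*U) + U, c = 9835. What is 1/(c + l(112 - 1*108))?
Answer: 1/9871 ≈ 0.00010131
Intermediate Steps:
l(U) = U + 2*U² (l(U) = (U² + U²) + U = 2*U² + U = U + 2*U²)
1/(c + l(112 - 1*108)) = 1/(9835 + (112 - 1*108)*(1 + 2*(112 - 1*108))) = 1/(9835 + (112 - 108)*(1 + 2*(112 - 108))) = 1/(9835 + 4*(1 + 2*4)) = 1/(9835 + 4*(1 + 8)) = 1/(9835 + 4*9) = 1/(9835 + 36) = 1/9871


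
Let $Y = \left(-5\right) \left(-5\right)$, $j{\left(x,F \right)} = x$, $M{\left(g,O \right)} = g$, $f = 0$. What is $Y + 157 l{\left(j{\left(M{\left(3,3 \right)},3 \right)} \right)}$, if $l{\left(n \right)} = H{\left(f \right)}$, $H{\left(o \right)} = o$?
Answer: $25$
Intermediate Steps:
$l{\left(n \right)} = 0$
$Y = 25$
$Y + 157 l{\left(j{\left(M{\left(3,3 \right)},3 \right)} \right)} = 25 + 157 \cdot 0 = 25 + 0 = 25$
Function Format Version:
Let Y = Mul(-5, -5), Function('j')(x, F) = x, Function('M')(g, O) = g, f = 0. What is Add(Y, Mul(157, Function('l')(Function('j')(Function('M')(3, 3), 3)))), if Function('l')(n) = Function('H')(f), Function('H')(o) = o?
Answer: 25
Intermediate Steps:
Function('l')(n) = 0
Y = 25
Add(Y, Mul(157, Function('l')(Function('j')(Function('M')(3, 3), 3)))) = Add(25, Mul(157, 0)) = Add(25, 0) = 25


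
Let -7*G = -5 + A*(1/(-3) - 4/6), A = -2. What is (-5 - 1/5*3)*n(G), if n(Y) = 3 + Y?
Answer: -96/5 ≈ -19.200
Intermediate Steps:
G = 3/7 (G = -(-5 - 2*(1/(-3) - 4/6))/7 = -(-5 - 2*(1*(-1/3) - 4*1/6))/7 = -(-5 - 2*(-1/3 - 2/3))/7 = -(-5 - 2*(-1))/7 = -(-5 + 2)/7 = -1/7*(-3) = 3/7 ≈ 0.42857)
(-5 - 1/5*3)*n(G) = (-5 - 1/5*3)*(3 + 3/7) = (-5 - 1*1/5*3)*(24/7) = (-5 - 1/5*3)*(24/7) = (-5 - 3/5)*(24/7) = -28/5*24/7 = -96/5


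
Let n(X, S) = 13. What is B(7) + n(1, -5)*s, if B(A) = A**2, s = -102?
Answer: -1277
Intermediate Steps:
B(7) + n(1, -5)*s = 7**2 + 13*(-102) = 49 - 1326 = -1277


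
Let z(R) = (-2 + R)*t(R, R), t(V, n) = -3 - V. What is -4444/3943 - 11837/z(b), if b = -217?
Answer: -161599213/184792638 ≈ -0.87449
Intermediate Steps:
z(R) = (-3 - R)*(-2 + R) (z(R) = (-2 + R)*(-3 - R) = (-3 - R)*(-2 + R))
-4444/3943 - 11837/z(b) = -4444/3943 - 11837/(6 - 1*(-217) - 1*(-217)**2) = -4444*1/3943 - 11837/(6 + 217 - 1*47089) = -4444/3943 - 11837/(6 + 217 - 47089) = -4444/3943 - 11837/(-46866) = -4444/3943 - 11837*(-1/46866) = -4444/3943 + 11837/46866 = -161599213/184792638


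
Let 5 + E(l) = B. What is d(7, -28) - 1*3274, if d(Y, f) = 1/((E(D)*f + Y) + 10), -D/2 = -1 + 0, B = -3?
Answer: -789033/241 ≈ -3274.0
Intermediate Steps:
D = 2 (D = -2*(-1 + 0) = -2*(-1) = 2)
E(l) = -8 (E(l) = -5 - 3 = -8)
d(Y, f) = 1/(10 + Y - 8*f) (d(Y, f) = 1/((-8*f + Y) + 10) = 1/((Y - 8*f) + 10) = 1/(10 + Y - 8*f))
d(7, -28) - 1*3274 = 1/(10 + 7 - 8*(-28)) - 1*3274 = 1/(10 + 7 + 224) - 3274 = 1/241 - 3274 = -789033/241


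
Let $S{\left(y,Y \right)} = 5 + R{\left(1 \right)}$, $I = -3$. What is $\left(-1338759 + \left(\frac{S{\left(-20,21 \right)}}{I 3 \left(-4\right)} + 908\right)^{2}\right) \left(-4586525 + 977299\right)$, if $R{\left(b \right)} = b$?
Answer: $\frac{33392059074199}{18} \approx 1.8551 \cdot 10^{12}$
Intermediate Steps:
$S{\left(y,Y \right)} = 6$ ($S{\left(y,Y \right)} = 5 + 1 = 6$)
$\left(-1338759 + \left(\frac{S{\left(-20,21 \right)}}{I 3 \left(-4\right)} + 908\right)^{2}\right) \left(-4586525 + 977299\right) = \left(-1338759 + \left(\frac{6}{\left(-3\right) 3 \left(-4\right)} + 908\right)^{2}\right) \left(-4586525 + 977299\right) = \left(-1338759 + \left(\frac{6}{\left(-9\right) \left(-4\right)} + 908\right)^{2}\right) \left(-3609226\right) = \left(-1338759 + \left(\frac{6}{36} + 908\right)^{2}\right) \left(-3609226\right) = \left(-1338759 + \left(6 \cdot \frac{1}{36} + 908\right)^{2}\right) \left(-3609226\right) = \left(-1338759 + \left(\frac{1}{6} + 908\right)^{2}\right) \left(-3609226\right) = \left(-1338759 + \left(\frac{5449}{6}\right)^{2}\right) \left(-3609226\right) = \left(-1338759 + \frac{29691601}{36}\right) \left(-3609226\right) = \left(- \frac{18503723}{36}\right) \left(-3609226\right) = \frac{33392059074199}{18}$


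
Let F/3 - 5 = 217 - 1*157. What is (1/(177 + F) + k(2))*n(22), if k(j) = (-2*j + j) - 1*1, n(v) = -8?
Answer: 2230/93 ≈ 23.978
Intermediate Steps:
F = 195 (F = 15 + 3*(217 - 1*157) = 15 + 3*(217 - 157) = 15 + 3*60 = 15 + 180 = 195)
k(j) = -1 - j (k(j) = -j - 1 = -1 - j)
(1/(177 + F) + k(2))*n(22) = (1/(177 + 195) + (-1 - 1*2))*(-8) = (1/372 + (-1 - 2))*(-8) = (1/372 - 3)*(-8) = -1115/372*(-8) = 2230/93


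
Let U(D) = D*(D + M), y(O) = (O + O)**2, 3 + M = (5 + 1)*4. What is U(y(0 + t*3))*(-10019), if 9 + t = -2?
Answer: -191024378028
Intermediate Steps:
t = -11 (t = -9 - 2 = -11)
M = 21 (M = -3 + (5 + 1)*4 = -3 + 6*4 = -3 + 24 = 21)
y(O) = 4*O**2 (y(O) = (2*O)**2 = 4*O**2)
U(D) = D*(21 + D) (U(D) = D*(D + 21) = D*(21 + D))
U(y(0 + t*3))*(-10019) = ((4*(0 - 11*3)**2)*(21 + 4*(0 - 11*3)**2))*(-10019) = ((4*(0 - 33)**2)*(21 + 4*(0 - 33)**2))*(-10019) = ((4*(-33)**2)*(21 + 4*(-33)**2))*(-10019) = ((4*1089)*(21 + 4*1089))*(-10019) = (4356*(21 + 4356))*(-10019) = (4356*4377)*(-10019) = 19066212*(-10019) = -191024378028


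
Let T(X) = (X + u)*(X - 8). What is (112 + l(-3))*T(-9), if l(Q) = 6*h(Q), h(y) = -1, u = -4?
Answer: 23426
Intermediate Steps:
T(X) = (-8 + X)*(-4 + X) (T(X) = (X - 4)*(X - 8) = (-4 + X)*(-8 + X) = (-8 + X)*(-4 + X))
l(Q) = -6 (l(Q) = 6*(-1) = -6)
(112 + l(-3))*T(-9) = (112 - 6)*(32 + (-9)**2 - 12*(-9)) = 106*(32 + 81 + 108) = 106*221 = 23426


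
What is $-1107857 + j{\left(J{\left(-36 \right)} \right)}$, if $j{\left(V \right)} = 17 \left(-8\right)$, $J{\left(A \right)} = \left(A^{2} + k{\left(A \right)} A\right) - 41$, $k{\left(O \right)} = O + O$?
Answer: $-1107993$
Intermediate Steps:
$k{\left(O \right)} = 2 O$
$J{\left(A \right)} = -41 + 3 A^{2}$ ($J{\left(A \right)} = \left(A^{2} + 2 A A\right) - 41 = \left(A^{2} + 2 A^{2}\right) - 41 = 3 A^{2} - 41 = -41 + 3 A^{2}$)
$j{\left(V \right)} = -136$
$-1107857 + j{\left(J{\left(-36 \right)} \right)} = -1107857 - 136 = -1107993$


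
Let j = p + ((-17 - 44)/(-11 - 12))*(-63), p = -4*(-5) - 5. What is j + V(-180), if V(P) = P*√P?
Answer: -3498/23 - 1080*I*√5 ≈ -152.09 - 2415.0*I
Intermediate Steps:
p = 15 (p = 20 - 5 = 15)
V(P) = P^(3/2)
j = -3498/23 (j = 15 + ((-17 - 44)/(-11 - 12))*(-63) = 15 - 61/(-23)*(-63) = 15 - 61*(-1/23)*(-63) = 15 + (61/23)*(-63) = 15 - 3843/23 = -3498/23 ≈ -152.09)
j + V(-180) = -3498/23 + (-180)^(3/2) = -3498/23 - 1080*I*√5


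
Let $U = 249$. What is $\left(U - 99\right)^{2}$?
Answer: $22500$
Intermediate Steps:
$\left(U - 99\right)^{2} = \left(249 - 99\right)^{2} = 150^{2} = 22500$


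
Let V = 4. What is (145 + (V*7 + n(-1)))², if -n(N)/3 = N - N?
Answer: 29929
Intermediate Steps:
n(N) = 0 (n(N) = -3*(N - N) = -3*0 = 0)
(145 + (V*7 + n(-1)))² = (145 + (4*7 + 0))² = (145 + (28 + 0))² = (145 + 28)² = 173² = 29929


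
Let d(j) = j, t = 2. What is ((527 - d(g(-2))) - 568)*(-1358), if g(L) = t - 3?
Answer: 54320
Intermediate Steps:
g(L) = -1 (g(L) = 2 - 3 = -1)
((527 - d(g(-2))) - 568)*(-1358) = ((527 - 1*(-1)) - 568)*(-1358) = ((527 + 1) - 568)*(-1358) = (528 - 568)*(-1358) = -40*(-1358) = 54320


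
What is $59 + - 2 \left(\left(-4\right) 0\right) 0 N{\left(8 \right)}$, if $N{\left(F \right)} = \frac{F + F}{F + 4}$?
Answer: $59$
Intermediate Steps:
$N{\left(F \right)} = \frac{2 F}{4 + F}$
$59 + - 2 \left(\left(-4\right) 0\right) 0 N{\left(8 \right)} = 59 + - 2 \left(\left(-4\right) 0\right) 0 \cdot 2 \cdot 8 \frac{1}{4 + 8} = 59 + \left(-2\right) 0 \cdot 0 \cdot 2 \cdot 8 \cdot \frac{1}{12} = 59 + 0 \cdot 0 \cdot 2 \cdot 8 \cdot \frac{1}{12} = 59 + 0 \cdot \frac{4}{3} = 59 + 0 = 59$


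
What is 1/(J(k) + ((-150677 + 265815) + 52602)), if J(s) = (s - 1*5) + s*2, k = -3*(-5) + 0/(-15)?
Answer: 1/167780 ≈ 5.9602e-6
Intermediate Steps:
k = 15 (k = 15 + 0*(-1/15) = 15 + 0 = 15)
J(s) = -5 + 3*s (J(s) = (s - 5) + 2*s = (-5 + s) + 2*s = -5 + 3*s)
1/(J(k) + ((-150677 + 265815) + 52602)) = 1/((-5 + 3*15) + ((-150677 + 265815) + 52602)) = 1/((-5 + 45) + (115138 + 52602)) = 1/(40 + 167740) = 1/167780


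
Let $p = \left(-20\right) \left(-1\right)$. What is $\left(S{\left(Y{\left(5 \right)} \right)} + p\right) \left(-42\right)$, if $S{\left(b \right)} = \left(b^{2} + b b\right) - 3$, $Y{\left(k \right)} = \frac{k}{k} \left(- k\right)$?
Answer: $-2814$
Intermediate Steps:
$Y{\left(k \right)} = - k$ ($Y{\left(k \right)} = 1 \left(- k\right) = - k$)
$p = 20$
$S{\left(b \right)} = -3 + 2 b^{2}$ ($S{\left(b \right)} = \left(b^{2} + b^{2}\right) - 3 = 2 b^{2} - 3 = -3 + 2 b^{2}$)
$\left(S{\left(Y{\left(5 \right)} \right)} + p\right) \left(-42\right) = \left(\left(-3 + 2 \left(\left(-1\right) 5\right)^{2}\right) + 20\right) \left(-42\right) = \left(\left(-3 + 2 \left(-5\right)^{2}\right) + 20\right) \left(-42\right) = \left(\left(-3 + 2 \cdot 25\right) + 20\right) \left(-42\right) = \left(\left(-3 + 50\right) + 20\right) \left(-42\right) = \left(47 + 20\right) \left(-42\right) = 67 \left(-42\right) = -2814$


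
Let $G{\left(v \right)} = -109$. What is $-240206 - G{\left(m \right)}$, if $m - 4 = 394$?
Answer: $-240097$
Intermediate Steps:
$m = 398$ ($m = 4 + 394 = 398$)
$-240206 - G{\left(m \right)} = -240206 - -109 = -240206 + 109 = -240097$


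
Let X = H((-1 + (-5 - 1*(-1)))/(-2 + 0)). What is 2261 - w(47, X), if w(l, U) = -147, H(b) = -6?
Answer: 2408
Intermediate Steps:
X = -6
2261 - w(47, X) = 2261 - 1*(-147) = 2261 + 147 = 2408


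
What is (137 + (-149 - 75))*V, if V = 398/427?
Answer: -34626/427 ≈ -81.091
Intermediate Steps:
V = 398/427 (V = 398*(1/427) = 398/427 ≈ 0.93208)
(137 + (-149 - 75))*V = (137 + (-149 - 75))*(398/427) = (137 - 224)*(398/427) = -87*398/427 = -34626/427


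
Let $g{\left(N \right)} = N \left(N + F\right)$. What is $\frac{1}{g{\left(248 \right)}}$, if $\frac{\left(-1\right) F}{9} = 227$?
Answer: $- \frac{1}{445160} \approx -2.2464 \cdot 10^{-6}$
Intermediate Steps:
$F = -2043$ ($F = \left(-9\right) 227 = -2043$)
$g{\left(N \right)} = N \left(-2043 + N\right)$ ($g{\left(N \right)} = N \left(N - 2043\right) = N \left(-2043 + N\right)$)
$\frac{1}{g{\left(248 \right)}} = \frac{1}{248 \left(-2043 + 248\right)} = \frac{1}{248 \left(-1795\right)} = \frac{1}{-445160} = - \frac{1}{445160}$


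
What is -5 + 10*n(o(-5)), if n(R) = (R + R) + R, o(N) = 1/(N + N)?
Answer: -8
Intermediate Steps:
o(N) = 1/(2*N)
n(R) = 3*R (n(R) = 2*R + R = 3*R)
-5 + 10*n(o(-5)) = -5 + 10*(3*((½)/(-5))) = -5 + 10*(3*((½)*(-⅕))) = -5 + 10*(3*(-⅒)) = -5 + 10*(-3/10) = -5 - 3 = -8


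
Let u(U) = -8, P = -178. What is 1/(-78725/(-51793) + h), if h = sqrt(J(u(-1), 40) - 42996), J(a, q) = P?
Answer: 4077403925/115821093716351 - 2682514849*I*sqrt(43174)/115821093716351 ≈ 3.5204e-5 - 0.0048124*I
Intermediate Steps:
J(a, q) = -178
h = I*sqrt(43174) (h = sqrt(-178 - 42996) = sqrt(-43174) = I*sqrt(43174) ≈ 207.78*I)
1/(-78725/(-51793) + h) = 1/(-78725/(-51793) + I*sqrt(43174)) = 1/(-78725*(-1/51793) + I*sqrt(43174)) = 1/(78725/51793 + I*sqrt(43174))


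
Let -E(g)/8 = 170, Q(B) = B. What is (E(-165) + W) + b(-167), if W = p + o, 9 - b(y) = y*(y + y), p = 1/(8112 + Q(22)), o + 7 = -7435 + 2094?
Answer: -508187917/8134 ≈ -62477.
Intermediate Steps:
o = -5348 (o = -7 + (-7435 + 2094) = -7 - 5341 = -5348)
p = 1/8134 (p = 1/(8112 + 22) = 1/8134 ≈ 0.00012294)
E(g) = -1360 (E(g) = -8*170 = -1360)
b(y) = 9 - 2*y**2 (b(y) = 9 - y*(y + y) = 9 - y*2*y = 9 - 2*y**2)
W = -43500631/8134 (W = 1/8134 - 5348 = -43500631/8134 ≈ -5348.0)
(E(-165) + W) + b(-167) = (-1360 - 43500631/8134) + (9 - 2*(-167)**2) = -54562871/8134 + (9 - 2*27889) = -54562871/8134 + (9 - 55778) = -54562871/8134 - 55769 = -508187917/8134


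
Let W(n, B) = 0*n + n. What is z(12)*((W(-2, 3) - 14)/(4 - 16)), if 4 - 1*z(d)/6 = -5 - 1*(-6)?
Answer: 24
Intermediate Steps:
W(n, B) = n (W(n, B) = 0 + n = n)
z(d) = 18 (z(d) = 24 - 6*(-5 - 1*(-6)) = 24 - 6*(-5 + 6) = 24 - 6*1 = 24 - 6 = 18)
z(12)*((W(-2, 3) - 14)/(4 - 16)) = 18*((-2 - 14)/(4 - 16)) = 18*(-16/(-12)) = 18*(-16*(-1/12)) = 18*(4/3) = 24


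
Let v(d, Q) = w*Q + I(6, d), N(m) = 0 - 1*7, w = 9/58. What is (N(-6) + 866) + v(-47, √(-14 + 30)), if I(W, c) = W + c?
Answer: 23740/29 ≈ 818.62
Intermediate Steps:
w = 9/58 (w = 9*(1/58) = 9/58 ≈ 0.15517)
N(m) = -7 (N(m) = 0 - 7 = -7)
v(d, Q) = 6 + d + 9*Q/58 (v(d, Q) = 9*Q/58 + (6 + d) = 6 + d + 9*Q/58)
(N(-6) + 866) + v(-47, √(-14 + 30)) = (-7 + 866) + (6 - 47 + 9*√(-14 + 30)/58) = 859 + (6 - 47 + 9*√16/58) = 859 + (6 - 47 + (9/58)*4) = 859 + (6 - 47 + 18/29) = 859 - 1171/29 = 23740/29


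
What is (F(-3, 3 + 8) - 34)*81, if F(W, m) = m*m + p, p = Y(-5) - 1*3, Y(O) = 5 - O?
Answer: 7614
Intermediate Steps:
p = 7 (p = (5 - 1*(-5)) - 1*3 = (5 + 5) - 3 = 10 - 3 = 7)
F(W, m) = 7 + m² (F(W, m) = m*m + 7 = m² + 7 = 7 + m²)
(F(-3, 3 + 8) - 34)*81 = ((7 + (3 + 8)²) - 34)*81 = ((7 + 11²) - 34)*81 = ((7 + 121) - 34)*81 = (128 - 34)*81 = 94*81 = 7614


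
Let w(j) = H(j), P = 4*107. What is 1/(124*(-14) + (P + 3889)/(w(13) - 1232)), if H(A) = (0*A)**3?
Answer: -1232/2143069 ≈ -0.00057488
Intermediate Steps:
P = 428
H(A) = 0 (H(A) = 0**3 = 0)
w(j) = 0
1/(124*(-14) + (P + 3889)/(w(13) - 1232)) = 1/(124*(-14) + (428 + 3889)/(0 - 1232)) = 1/(-1736 + 4317/(-1232)) = 1/(-1736 + 4317*(-1/1232)) = 1/(-1736 - 4317/1232) = 1/(-2143069/1232) = -1232/2143069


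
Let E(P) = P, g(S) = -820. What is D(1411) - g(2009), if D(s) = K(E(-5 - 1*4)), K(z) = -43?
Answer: 777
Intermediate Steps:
D(s) = -43
D(1411) - g(2009) = -43 - 1*(-820) = -43 + 820 = 777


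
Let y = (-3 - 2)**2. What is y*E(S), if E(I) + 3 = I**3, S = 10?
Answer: 24925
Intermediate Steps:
E(I) = -3 + I**3
y = 25 (y = (-5)**2 = 25)
y*E(S) = 25*(-3 + 10**3) = 25*(-3 + 1000) = 25*997 = 24925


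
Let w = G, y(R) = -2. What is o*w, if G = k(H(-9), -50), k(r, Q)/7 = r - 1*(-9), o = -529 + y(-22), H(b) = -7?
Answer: -7434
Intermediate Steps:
o = -531 (o = -529 - 2 = -531)
k(r, Q) = 63 + 7*r (k(r, Q) = 7*(r - 1*(-9)) = 7*(r + 9) = 7*(9 + r) = 63 + 7*r)
G = 14 (G = 63 + 7*(-7) = 63 - 49 = 14)
w = 14
o*w = -531*14 = -7434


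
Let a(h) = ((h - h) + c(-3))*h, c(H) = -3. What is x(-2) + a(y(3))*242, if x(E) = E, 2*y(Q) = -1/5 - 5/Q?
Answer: 3378/5 ≈ 675.60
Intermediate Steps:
y(Q) = -⅒ - 5/(2*Q) (y(Q) = (-1/5 - 5/Q)/2 = (-1*⅕ - 5/Q)/2 = (-⅕ - 5/Q)/2 = -⅒ - 5/(2*Q))
a(h) = -3*h (a(h) = ((h - h) - 3)*h = (0 - 3)*h = -3*h)
x(-2) + a(y(3))*242 = -2 - 3*(-25 - 1*3)/(10*3)*242 = -2 - 3*(-25 - 3)/(10*3)*242 = -2 - 3*(-28)/(10*3)*242 = -2 - 3*(-14/15)*242 = -2 + (14/5)*242 = -2 + 3388/5 = 3378/5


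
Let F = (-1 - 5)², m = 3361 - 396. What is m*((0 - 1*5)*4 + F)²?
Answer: 759040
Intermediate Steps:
m = 2965
F = 36 (F = (-6)² = 36)
m*((0 - 1*5)*4 + F)² = 2965*((0 - 1*5)*4 + 36)² = 2965*((0 - 5)*4 + 36)² = 2965*(-5*4 + 36)² = 2965*(-20 + 36)² = 2965*16² = 2965*256 = 759040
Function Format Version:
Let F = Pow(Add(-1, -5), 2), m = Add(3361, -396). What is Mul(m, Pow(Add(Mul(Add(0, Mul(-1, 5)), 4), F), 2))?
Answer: 759040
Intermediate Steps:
m = 2965
F = 36 (F = Pow(-6, 2) = 36)
Mul(m, Pow(Add(Mul(Add(0, Mul(-1, 5)), 4), F), 2)) = Mul(2965, Pow(Add(Mul(Add(0, Mul(-1, 5)), 4), 36), 2)) = Mul(2965, Pow(Add(Mul(Add(0, -5), 4), 36), 2)) = Mul(2965, Pow(Add(Mul(-5, 4), 36), 2)) = Mul(2965, Pow(Add(-20, 36), 2)) = Mul(2965, Pow(16, 2)) = Mul(2965, 256) = 759040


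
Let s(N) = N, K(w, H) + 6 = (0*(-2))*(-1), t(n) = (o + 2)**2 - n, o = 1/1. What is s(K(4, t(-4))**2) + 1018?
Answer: 1054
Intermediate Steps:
o = 1
t(n) = 9 - n (t(n) = (1 + 2)**2 - n = 3**2 - n = 9 - n)
K(w, H) = -6 (K(w, H) = -6 + (0*(-2))*(-1) = -6 + 0*(-1) = -6 + 0 = -6)
s(K(4, t(-4))**2) + 1018 = (-6)**2 + 1018 = 36 + 1018 = 1054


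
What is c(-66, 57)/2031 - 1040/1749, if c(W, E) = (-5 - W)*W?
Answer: -3051238/1184073 ≈ -2.5769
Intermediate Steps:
c(W, E) = W*(-5 - W)
c(-66, 57)/2031 - 1040/1749 = -1*(-66)*(5 - 66)/2031 - 1040/1749 = -1*(-66)*(-61)*(1/2031) - 1040*1/1749 = -4026*1/2031 - 1040/1749 = -1342/677 - 1040/1749 = -3051238/1184073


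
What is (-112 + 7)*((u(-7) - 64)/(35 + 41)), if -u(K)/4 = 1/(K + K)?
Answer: 3345/38 ≈ 88.026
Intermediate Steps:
u(K) = -2/K (u(K) = -4/(K + K) = -4*1/(2*K) = -2/K)
(-112 + 7)*((u(-7) - 64)/(35 + 41)) = (-112 + 7)*((-2/(-7) - 64)/(35 + 41)) = -105*(-2*(-⅐) - 64)/76 = -105*(2/7 - 64)/76 = -(-6690)/76 = -105*(-223/266) = 3345/38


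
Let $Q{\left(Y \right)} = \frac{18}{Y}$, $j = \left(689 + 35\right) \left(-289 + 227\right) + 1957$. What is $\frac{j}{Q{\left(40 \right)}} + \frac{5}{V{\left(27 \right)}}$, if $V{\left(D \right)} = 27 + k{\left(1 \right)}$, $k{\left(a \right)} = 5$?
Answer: $- \frac{27475795}{288} \approx -95402.0$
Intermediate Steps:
$j = -42931$ ($j = 724 \left(-62\right) + 1957 = -44888 + 1957 = -42931$)
$V{\left(D \right)} = 32$ ($V{\left(D \right)} = 27 + 5 = 32$)
$\frac{j}{Q{\left(40 \right)}} + \frac{5}{V{\left(27 \right)}} = - \frac{42931}{18 \cdot \frac{1}{40}} + \frac{5}{32} = - \frac{42931}{18 \cdot \frac{1}{40}} + 5 \cdot \frac{1}{32} = - \frac{42931}{\frac{9}{20}} + \frac{5}{32} = \left(-42931\right) \frac{20}{9} + \frac{5}{32} = - \frac{858620}{9} + \frac{5}{32} = - \frac{27475795}{288}$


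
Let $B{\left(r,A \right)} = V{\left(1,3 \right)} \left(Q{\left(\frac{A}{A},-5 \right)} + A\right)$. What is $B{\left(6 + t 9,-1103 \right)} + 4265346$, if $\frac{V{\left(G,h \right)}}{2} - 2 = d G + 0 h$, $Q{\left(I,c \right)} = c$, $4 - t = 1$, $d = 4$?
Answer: $4252050$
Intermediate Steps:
$t = 3$ ($t = 4 - 1 = 3$)
$V{\left(G,h \right)} = 4 + 8 G$ ($V{\left(G,h \right)} = 4 + 2 \left(4 G + 0 h\right) = 4 + 2 \left(4 G + 0\right) = 4 + 2 \cdot 4 G = 4 + 8 G$)
$B{\left(r,A \right)} = -60 + 12 A$ ($B{\left(r,A \right)} = \left(4 + 8 \cdot 1\right) \left(-5 + A\right) = \left(4 + 8\right) \left(-5 + A\right) = 12 \left(-5 + A\right) = -60 + 12 A$)
$B{\left(6 + t 9,-1103 \right)} + 4265346 = \left(-60 + 12 \left(-1103\right)\right) + 4265346 = \left(-60 - 13236\right) + 4265346 = -13296 + 4265346 = 4252050$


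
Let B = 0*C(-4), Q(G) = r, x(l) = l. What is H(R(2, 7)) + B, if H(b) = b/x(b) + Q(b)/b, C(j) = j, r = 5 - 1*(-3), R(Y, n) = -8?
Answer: 0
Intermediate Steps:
r = 8 (r = 5 + 3 = 8)
Q(G) = 8
H(b) = 1 + 8/b (H(b) = b/b + 8/b = 1 + 8/b)
B = 0 (B = 0*(-4) = 0)
H(R(2, 7)) + B = (8 - 8)/(-8) + 0 = -⅛*0 + 0 = 0 + 0 = 0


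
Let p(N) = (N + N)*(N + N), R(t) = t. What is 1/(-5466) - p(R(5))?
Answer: -546601/5466 ≈ -100.00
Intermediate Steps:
p(N) = 4*N**2 (p(N) = (2*N)*(2*N) = 4*N**2)
1/(-5466) - p(R(5)) = 1/(-5466) - 4*5**2 = -1/5466 - 4*25 = -1/5466 - 1*100 = -1/5466 - 100 = -546601/5466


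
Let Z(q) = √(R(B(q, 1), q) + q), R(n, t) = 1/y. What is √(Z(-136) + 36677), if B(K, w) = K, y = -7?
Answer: √(1797173 + 7*I*√6671)/7 ≈ 191.51 + 0.030463*I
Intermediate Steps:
R(n, t) = -⅐ (R(n, t) = 1/(-7) = -⅐)
Z(q) = √(-⅐ + q)
√(Z(-136) + 36677) = √(√(-7 + 49*(-136))/7 + 36677) = √(√(-7 - 6664)/7 + 36677) = √(√(-6671)/7 + 36677) = √((I*√6671)/7 + 36677) = √(I*√6671/7 + 36677) = √(36677 + I*√6671/7)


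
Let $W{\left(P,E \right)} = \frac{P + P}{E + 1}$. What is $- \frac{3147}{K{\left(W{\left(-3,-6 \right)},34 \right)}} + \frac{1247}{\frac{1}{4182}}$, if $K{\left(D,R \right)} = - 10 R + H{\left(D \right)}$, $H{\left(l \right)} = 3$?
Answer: $\frac{1757442645}{337} \approx 5.215 \cdot 10^{6}$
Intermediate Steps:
$W{\left(P,E \right)} = \frac{2 P}{1 + E}$
$K{\left(D,R \right)} = 3 - 10 R$ ($K{\left(D,R \right)} = - 10 R + 3 = 3 - 10 R$)
$- \frac{3147}{K{\left(W{\left(-3,-6 \right)},34 \right)}} + \frac{1247}{\frac{1}{4182}} = - \frac{3147}{3 - 340} + \frac{1247}{\frac{1}{4182}} = - \frac{3147}{3 - 340} + 1247 \frac{1}{\frac{1}{4182}} = - \frac{3147}{-337} + 1247 \cdot 4182 = \left(-3147\right) \left(- \frac{1}{337}\right) + 5214954 = \frac{3147}{337} + 5214954 = \frac{1757442645}{337}$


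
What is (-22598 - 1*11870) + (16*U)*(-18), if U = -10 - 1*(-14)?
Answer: -35620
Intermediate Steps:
U = 4 (U = -10 + 14 = 4)
(-22598 - 1*11870) + (16*U)*(-18) = (-22598 - 1*11870) + (16*4)*(-18) = (-22598 - 11870) + 64*(-18) = -34468 - 1152 = -35620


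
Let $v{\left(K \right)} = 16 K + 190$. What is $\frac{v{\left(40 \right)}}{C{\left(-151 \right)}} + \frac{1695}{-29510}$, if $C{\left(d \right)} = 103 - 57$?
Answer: $\frac{2441533}{135746} \approx 17.986$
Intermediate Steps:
$v{\left(K \right)} = 190 + 16 K$
$C{\left(d \right)} = 46$ ($C{\left(d \right)} = 103 - 57 = 46$)
$\frac{v{\left(40 \right)}}{C{\left(-151 \right)}} + \frac{1695}{-29510} = \frac{190 + 16 \cdot 40}{46} + \frac{1695}{-29510} = \left(190 + 640\right) \frac{1}{46} + 1695 \left(- \frac{1}{29510}\right) = 830 \cdot \frac{1}{46} - \frac{339}{5902} = \frac{415}{23} - \frac{339}{5902} = \frac{2441533}{135746}$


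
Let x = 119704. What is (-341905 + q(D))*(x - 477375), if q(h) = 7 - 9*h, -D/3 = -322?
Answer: 125396591232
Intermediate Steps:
D = 966 (D = -3*(-322) = 966)
(-341905 + q(D))*(x - 477375) = (-341905 + (7 - 9*966))*(119704 - 477375) = (-341905 + (7 - 8694))*(-357671) = (-341905 - 8687)*(-357671) = -350592*(-357671) = 125396591232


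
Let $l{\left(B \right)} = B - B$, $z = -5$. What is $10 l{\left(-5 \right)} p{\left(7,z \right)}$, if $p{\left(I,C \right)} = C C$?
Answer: $0$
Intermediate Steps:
$l{\left(B \right)} = 0$
$p{\left(I,C \right)} = C^{2}$
$10 l{\left(-5 \right)} p{\left(7,z \right)} = 10 \cdot 0 \left(-5\right)^{2} = 0 \cdot 25 = 0$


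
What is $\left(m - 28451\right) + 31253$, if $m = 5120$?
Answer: $7922$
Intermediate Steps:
$\left(m - 28451\right) + 31253 = \left(5120 - 28451\right) + 31253 = -23331 + 31253 = 7922$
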